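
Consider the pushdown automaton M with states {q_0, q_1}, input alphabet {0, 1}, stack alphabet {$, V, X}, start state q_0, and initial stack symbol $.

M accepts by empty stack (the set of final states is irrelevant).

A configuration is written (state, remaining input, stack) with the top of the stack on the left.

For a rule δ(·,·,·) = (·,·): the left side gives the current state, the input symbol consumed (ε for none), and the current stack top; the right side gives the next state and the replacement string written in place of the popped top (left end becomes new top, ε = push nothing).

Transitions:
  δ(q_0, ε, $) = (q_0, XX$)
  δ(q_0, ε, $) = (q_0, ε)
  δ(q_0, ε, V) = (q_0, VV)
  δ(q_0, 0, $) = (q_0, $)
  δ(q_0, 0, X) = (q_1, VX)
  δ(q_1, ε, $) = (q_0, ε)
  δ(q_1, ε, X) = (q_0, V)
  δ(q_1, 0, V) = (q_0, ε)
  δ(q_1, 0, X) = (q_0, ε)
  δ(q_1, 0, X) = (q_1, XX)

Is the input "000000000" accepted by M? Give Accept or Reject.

Accept

One accepting computation: (q_0, 000000000, $) ⊢ (q_0, 00000000, $) ⊢ (q_0, 0000000, $) ⊢ (q_0, 000000, $) ⊢ (q_0, 00000, $) ⊢ (q_0, 0000, $) ⊢ (q_0, 000, $) ⊢ (q_0, 00, $) ⊢ (q_0, 0, $) ⊢ (q_0, ε, $) ⊢ (q_0, ε, ε)
All input consumed and the stack is empty.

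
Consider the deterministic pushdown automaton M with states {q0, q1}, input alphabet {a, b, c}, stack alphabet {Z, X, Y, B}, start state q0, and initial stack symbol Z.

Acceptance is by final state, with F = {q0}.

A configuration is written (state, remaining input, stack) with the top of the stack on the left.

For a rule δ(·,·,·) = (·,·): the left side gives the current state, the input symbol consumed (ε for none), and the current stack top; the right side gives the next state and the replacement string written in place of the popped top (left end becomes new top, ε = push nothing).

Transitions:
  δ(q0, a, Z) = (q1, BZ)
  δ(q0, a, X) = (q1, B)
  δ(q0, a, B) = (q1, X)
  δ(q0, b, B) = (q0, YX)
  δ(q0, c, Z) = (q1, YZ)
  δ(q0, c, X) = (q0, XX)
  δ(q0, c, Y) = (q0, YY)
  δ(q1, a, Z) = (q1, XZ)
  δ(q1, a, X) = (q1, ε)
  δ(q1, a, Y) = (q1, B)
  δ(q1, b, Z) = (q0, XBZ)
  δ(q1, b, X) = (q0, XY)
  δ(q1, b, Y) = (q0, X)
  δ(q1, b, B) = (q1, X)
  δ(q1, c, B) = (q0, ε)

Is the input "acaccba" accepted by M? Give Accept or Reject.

Reject

(q0, acaccba, Z)
  read a, top Z: go to q1, push BZ → (q1, caccba, BZ)
  read c, top B: go to q0, push ε → (q0, accba, Z)
  read a, top Z: go to q1, push BZ → (q1, ccba, BZ)
  read c, top B: go to q0, push ε → (q0, cba, Z)
  read c, top Z: go to q1, push YZ → (q1, ba, YZ)
  read b, top Y: go to q0, push X → (q0, a, XZ)
  read a, top X: go to q1, push B → (q1, ε, BZ)
All input consumed; state q1 ∉ F and no further ε-move applies.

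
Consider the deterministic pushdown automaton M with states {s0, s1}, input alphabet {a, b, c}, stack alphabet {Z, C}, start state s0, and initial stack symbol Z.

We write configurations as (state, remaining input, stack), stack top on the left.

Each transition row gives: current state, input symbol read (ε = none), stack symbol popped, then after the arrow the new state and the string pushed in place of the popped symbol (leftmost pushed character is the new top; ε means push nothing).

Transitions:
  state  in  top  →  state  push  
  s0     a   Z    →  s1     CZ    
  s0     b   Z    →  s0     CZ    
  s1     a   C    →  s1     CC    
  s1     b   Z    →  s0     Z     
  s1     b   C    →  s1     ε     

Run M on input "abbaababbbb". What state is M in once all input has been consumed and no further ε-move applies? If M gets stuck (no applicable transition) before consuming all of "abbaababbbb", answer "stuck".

s0

(s0, abbaababbbb, Z)
  read a, top Z: go to s1, push CZ → (s1, bbaababbbb, CZ)
  read b, top C: go to s1, push ε → (s1, baababbbb, Z)
  read b, top Z: go to s0, push Z → (s0, aababbbb, Z)
  read a, top Z: go to s1, push CZ → (s1, ababbbb, CZ)
  read a, top C: go to s1, push CC → (s1, babbbb, CCZ)
  read b, top C: go to s1, push ε → (s1, abbbb, CZ)
  read a, top C: go to s1, push CC → (s1, bbbb, CCZ)
  read b, top C: go to s1, push ε → (s1, bbb, CZ)
  read b, top C: go to s1, push ε → (s1, bb, Z)
  read b, top Z: go to s0, push Z → (s0, b, Z)
  read b, top Z: go to s0, push CZ → (s0, ε, CZ)
All input consumed; M is in state s0.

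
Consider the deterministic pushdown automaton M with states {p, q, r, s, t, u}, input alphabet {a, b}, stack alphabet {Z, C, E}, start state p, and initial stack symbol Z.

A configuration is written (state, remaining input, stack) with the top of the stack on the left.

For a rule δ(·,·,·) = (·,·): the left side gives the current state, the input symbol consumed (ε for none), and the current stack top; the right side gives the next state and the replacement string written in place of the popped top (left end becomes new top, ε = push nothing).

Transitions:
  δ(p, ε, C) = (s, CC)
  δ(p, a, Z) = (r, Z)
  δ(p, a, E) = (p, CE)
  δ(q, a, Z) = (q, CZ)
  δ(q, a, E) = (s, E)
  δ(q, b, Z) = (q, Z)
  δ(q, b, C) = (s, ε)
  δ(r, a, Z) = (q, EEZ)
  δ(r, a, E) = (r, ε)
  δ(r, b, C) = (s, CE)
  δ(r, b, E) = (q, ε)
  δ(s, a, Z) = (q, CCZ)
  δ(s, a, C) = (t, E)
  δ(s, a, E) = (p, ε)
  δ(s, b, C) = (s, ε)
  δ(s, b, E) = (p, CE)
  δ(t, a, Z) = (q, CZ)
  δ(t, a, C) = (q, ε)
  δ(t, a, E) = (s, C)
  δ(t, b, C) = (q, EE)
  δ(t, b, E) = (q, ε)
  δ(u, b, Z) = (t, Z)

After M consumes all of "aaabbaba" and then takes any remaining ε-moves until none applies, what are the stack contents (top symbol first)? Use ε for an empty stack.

(p, aaabbaba, Z)
  read a, top Z: go to r, push Z → (r, aabbaba, Z)
  read a, top Z: go to q, push EEZ → (q, abbaba, EEZ)
  read a, top E: go to s, push E → (s, bbaba, EEZ)
  read b, top E: go to p, push CE → (p, baba, CEEZ)
  ε-move, top C: go to s, push CC → (s, baba, CCEEZ)
  read b, top C: go to s, push ε → (s, aba, CEEZ)
  read a, top C: go to t, push E → (t, ba, EEEZ)
  read b, top E: go to q, push ε → (q, a, EEZ)
  read a, top E: go to s, push E → (s, ε, EEZ)
All input consumed in state s with stack EEZ.

EEZ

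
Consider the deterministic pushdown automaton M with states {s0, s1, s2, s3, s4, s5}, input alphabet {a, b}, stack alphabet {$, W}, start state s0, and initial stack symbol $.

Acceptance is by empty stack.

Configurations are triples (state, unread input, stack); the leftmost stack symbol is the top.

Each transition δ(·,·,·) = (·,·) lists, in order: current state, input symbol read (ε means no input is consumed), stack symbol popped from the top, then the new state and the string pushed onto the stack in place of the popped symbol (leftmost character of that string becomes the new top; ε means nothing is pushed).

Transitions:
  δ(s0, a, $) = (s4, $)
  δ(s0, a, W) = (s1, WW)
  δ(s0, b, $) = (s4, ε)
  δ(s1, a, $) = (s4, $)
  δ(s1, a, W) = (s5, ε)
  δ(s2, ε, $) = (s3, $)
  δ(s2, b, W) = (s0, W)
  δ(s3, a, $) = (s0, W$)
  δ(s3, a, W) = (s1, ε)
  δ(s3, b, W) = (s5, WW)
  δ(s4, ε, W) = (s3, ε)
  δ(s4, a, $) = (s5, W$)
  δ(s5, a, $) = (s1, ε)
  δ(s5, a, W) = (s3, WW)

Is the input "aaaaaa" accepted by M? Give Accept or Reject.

Accept

(s0, aaaaaa, $)
  read a, top $: go to s4, push $ → (s4, aaaaa, $)
  read a, top $: go to s5, push W$ → (s5, aaaa, W$)
  read a, top W: go to s3, push WW → (s3, aaa, WW$)
  read a, top W: go to s1, push ε → (s1, aa, W$)
  read a, top W: go to s5, push ε → (s5, a, $)
  read a, top $: go to s1, push ε → (s1, ε, ε)
All input consumed and the stack is empty.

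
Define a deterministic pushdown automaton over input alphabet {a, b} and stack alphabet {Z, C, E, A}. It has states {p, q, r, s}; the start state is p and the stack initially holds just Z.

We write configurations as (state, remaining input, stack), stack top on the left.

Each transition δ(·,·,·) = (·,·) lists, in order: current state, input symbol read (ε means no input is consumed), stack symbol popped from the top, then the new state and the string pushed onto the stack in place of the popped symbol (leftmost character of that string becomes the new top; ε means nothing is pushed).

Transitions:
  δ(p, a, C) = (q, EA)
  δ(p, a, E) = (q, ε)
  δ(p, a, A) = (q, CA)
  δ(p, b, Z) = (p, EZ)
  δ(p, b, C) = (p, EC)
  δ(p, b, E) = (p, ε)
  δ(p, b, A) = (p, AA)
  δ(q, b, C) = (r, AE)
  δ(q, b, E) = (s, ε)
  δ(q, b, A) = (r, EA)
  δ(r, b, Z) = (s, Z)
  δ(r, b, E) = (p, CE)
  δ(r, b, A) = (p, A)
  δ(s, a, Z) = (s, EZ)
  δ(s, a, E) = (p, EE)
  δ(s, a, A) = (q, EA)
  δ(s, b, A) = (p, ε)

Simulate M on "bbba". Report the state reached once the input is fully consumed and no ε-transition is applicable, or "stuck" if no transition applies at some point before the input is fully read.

(p, bbba, Z)
  read b, top Z: go to p, push EZ → (p, bba, EZ)
  read b, top E: go to p, push ε → (p, ba, Z)
  read b, top Z: go to p, push EZ → (p, a, EZ)
  read a, top E: go to q, push ε → (q, ε, Z)
All input consumed; M is in state q.

q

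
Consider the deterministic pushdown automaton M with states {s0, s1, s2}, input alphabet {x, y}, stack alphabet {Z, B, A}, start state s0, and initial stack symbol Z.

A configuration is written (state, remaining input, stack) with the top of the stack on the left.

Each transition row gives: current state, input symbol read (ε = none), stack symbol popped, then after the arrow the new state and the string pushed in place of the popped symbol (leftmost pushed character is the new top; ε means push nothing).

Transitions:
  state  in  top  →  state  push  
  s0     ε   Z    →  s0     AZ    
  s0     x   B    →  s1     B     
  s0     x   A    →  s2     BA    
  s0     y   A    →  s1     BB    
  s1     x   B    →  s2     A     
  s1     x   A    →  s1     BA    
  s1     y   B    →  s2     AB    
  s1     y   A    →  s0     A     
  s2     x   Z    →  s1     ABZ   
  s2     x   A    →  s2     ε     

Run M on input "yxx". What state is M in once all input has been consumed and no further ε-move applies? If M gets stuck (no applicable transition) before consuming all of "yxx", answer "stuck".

s2

(s0, yxx, Z)
  ε-move, top Z: go to s0, push AZ → (s0, yxx, AZ)
  read y, top A: go to s1, push BB → (s1, xx, BBZ)
  read x, top B: go to s2, push A → (s2, x, ABZ)
  read x, top A: go to s2, push ε → (s2, ε, BZ)
All input consumed; M is in state s2.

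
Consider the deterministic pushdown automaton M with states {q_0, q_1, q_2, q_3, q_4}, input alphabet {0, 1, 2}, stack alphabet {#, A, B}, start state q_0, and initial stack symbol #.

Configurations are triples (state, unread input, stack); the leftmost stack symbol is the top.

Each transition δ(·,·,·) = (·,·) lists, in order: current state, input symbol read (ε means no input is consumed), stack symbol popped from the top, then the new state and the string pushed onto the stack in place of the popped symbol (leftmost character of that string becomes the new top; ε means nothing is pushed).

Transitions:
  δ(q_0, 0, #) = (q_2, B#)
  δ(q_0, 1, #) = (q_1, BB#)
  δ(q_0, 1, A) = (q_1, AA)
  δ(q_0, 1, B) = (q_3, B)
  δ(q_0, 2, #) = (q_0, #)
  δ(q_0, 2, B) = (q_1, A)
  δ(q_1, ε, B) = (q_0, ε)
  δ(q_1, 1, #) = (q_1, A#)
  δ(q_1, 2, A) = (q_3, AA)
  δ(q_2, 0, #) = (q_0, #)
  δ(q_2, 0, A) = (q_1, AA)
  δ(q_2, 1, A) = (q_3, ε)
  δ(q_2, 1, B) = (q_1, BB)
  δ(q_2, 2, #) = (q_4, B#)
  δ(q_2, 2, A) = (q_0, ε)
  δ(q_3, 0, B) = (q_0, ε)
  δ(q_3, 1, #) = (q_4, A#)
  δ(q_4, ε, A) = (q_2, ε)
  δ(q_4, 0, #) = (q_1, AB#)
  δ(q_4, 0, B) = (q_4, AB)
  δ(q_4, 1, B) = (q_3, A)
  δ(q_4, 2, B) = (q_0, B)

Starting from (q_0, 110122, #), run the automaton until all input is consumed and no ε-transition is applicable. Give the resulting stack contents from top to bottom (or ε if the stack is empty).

AA#

(q_0, 110122, #) ⊢ (q_1, 10122, BB#) ⊢ (q_0, 10122, B#) ⊢ (q_3, 0122, B#) ⊢ (q_0, 122, #) ⊢ (q_1, 22, BB#) ⊢ (q_0, 22, B#) ⊢ (q_1, 2, A#) ⊢ (q_3, ε, AA#)
All input consumed in state q_3 with stack AA#.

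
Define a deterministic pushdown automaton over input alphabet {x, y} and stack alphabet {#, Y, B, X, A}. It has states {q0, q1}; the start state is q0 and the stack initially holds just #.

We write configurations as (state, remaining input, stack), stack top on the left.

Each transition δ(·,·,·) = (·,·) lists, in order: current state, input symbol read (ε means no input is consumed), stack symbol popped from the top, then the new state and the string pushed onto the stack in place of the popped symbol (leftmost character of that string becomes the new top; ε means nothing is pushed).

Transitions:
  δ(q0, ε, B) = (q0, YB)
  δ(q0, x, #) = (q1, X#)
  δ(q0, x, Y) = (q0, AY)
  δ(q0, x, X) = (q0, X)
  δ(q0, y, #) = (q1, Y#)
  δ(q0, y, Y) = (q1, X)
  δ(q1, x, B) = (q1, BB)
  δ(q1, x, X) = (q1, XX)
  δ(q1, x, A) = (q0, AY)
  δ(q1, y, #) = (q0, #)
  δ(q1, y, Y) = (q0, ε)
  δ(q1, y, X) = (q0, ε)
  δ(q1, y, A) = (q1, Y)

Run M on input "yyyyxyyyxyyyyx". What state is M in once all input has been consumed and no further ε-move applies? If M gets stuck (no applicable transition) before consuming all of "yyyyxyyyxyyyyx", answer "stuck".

stuck

(q0, yyyyxyyyxyyyyx, #)
  read y, top #: go to q1, push Y# → (q1, yyyxyyyxyyyyx, Y#)
  read y, top Y: go to q0, push ε → (q0, yyxyyyxyyyyx, #)
  read y, top #: go to q1, push Y# → (q1, yxyyyxyyyyx, Y#)
  read y, top Y: go to q0, push ε → (q0, xyyyxyyyyx, #)
  read x, top #: go to q1, push X# → (q1, yyyxyyyyx, X#)
  read y, top X: go to q0, push ε → (q0, yyxyyyyx, #)
  read y, top #: go to q1, push Y# → (q1, yxyyyyx, Y#)
  read y, top Y: go to q0, push ε → (q0, xyyyyx, #)
  read x, top #: go to q1, push X# → (q1, yyyyx, X#)
  read y, top X: go to q0, push ε → (q0, yyyx, #)
  read y, top #: go to q1, push Y# → (q1, yyx, Y#)
  read y, top Y: go to q0, push ε → (q0, yx, #)
  read y, top #: go to q1, push Y# → (q1, x, Y#)
No transition for (q1, x, top Y); M blocks with input x remaining.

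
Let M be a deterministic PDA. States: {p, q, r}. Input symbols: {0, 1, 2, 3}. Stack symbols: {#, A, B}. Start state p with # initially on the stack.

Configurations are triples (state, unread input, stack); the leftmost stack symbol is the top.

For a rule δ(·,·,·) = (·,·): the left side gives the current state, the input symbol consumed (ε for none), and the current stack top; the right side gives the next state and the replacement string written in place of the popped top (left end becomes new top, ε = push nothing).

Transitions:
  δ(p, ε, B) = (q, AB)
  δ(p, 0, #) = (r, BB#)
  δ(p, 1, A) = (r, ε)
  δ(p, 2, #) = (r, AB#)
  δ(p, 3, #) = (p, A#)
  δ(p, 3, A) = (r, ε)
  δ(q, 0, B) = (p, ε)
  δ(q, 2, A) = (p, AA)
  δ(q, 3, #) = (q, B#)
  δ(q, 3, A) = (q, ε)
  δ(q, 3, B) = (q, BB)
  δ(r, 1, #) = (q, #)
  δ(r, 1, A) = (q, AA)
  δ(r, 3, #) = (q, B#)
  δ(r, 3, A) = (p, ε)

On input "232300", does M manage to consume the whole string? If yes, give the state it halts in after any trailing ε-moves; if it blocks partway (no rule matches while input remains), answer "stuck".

stuck

(p, 232300, #)
  read 2, top #: go to r, push AB# → (r, 32300, AB#)
  read 3, top A: go to p, push ε → (p, 2300, B#)
  ε-move, top B: go to q, push AB → (q, 2300, AB#)
  read 2, top A: go to p, push AA → (p, 300, AAB#)
  read 3, top A: go to r, push ε → (r, 00, AB#)
No transition for (r, 0, top A); M blocks with input 00 remaining.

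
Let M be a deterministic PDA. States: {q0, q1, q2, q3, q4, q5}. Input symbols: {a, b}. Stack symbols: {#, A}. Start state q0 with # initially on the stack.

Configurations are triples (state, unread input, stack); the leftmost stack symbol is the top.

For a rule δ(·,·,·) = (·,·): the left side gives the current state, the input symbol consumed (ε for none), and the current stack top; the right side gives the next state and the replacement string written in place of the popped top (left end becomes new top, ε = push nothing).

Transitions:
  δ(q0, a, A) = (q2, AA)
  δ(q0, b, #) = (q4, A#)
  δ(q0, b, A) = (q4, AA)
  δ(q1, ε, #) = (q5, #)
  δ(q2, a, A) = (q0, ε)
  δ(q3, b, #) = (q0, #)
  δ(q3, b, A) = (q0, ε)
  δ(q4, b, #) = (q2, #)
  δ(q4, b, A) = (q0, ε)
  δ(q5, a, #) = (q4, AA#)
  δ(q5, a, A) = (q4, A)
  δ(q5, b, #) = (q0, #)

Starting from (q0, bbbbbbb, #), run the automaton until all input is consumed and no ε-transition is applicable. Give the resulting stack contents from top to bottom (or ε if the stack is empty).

(q0, bbbbbbb, #)
  read b, top #: go to q4, push A# → (q4, bbbbbb, A#)
  read b, top A: go to q0, push ε → (q0, bbbbb, #)
  read b, top #: go to q4, push A# → (q4, bbbb, A#)
  read b, top A: go to q0, push ε → (q0, bbb, #)
  read b, top #: go to q4, push A# → (q4, bb, A#)
  read b, top A: go to q0, push ε → (q0, b, #)
  read b, top #: go to q4, push A# → (q4, ε, A#)
All input consumed in state q4 with stack A#.

A#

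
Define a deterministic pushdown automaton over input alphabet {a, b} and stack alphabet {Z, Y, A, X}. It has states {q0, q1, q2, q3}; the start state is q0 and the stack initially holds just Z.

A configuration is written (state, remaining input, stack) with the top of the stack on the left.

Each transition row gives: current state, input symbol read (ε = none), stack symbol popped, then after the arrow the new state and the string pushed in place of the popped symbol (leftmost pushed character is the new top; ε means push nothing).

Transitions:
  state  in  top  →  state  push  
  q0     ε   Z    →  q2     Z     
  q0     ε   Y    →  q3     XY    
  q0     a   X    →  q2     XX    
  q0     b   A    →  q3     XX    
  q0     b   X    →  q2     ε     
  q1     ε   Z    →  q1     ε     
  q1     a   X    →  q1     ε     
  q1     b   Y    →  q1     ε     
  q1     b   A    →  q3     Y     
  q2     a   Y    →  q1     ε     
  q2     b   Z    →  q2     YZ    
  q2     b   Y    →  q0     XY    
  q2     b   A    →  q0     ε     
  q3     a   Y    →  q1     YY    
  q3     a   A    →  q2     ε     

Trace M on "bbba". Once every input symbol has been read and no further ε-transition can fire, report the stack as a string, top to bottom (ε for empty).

ε

(q0, bbba, Z)
  ε-move, top Z: go to q2, push Z → (q2, bbba, Z)
  read b, top Z: go to q2, push YZ → (q2, bba, YZ)
  read b, top Y: go to q0, push XY → (q0, ba, XYZ)
  read b, top X: go to q2, push ε → (q2, a, YZ)
  read a, top Y: go to q1, push ε → (q1, ε, Z)
  ε-move, top Z: go to q1, push ε → (q1, ε, ε)
All input consumed in state q1 with stack ε.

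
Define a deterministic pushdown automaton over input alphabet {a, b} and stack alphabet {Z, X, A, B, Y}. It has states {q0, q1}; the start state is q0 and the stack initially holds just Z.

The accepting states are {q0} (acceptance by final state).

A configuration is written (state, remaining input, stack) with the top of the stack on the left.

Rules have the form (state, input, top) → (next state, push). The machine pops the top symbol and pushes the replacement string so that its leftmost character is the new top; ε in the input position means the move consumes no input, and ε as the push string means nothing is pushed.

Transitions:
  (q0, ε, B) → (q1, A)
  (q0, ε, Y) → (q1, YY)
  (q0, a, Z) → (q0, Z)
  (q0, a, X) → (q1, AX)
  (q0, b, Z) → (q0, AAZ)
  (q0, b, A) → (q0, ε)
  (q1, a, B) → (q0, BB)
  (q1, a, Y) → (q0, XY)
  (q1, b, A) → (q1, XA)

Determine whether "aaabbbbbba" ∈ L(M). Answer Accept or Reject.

Accept

(q0, aaabbbbbba, Z)
  read a, top Z: go to q0, push Z → (q0, aabbbbbba, Z)
  read a, top Z: go to q0, push Z → (q0, abbbbbba, Z)
  read a, top Z: go to q0, push Z → (q0, bbbbbba, Z)
  read b, top Z: go to q0, push AAZ → (q0, bbbbba, AAZ)
  read b, top A: go to q0, push ε → (q0, bbbba, AZ)
  read b, top A: go to q0, push ε → (q0, bbba, Z)
  read b, top Z: go to q0, push AAZ → (q0, bba, AAZ)
  read b, top A: go to q0, push ε → (q0, ba, AZ)
  read b, top A: go to q0, push ε → (q0, a, Z)
  read a, top Z: go to q0, push Z → (q0, ε, Z)
All input consumed; state q0 ∈ F.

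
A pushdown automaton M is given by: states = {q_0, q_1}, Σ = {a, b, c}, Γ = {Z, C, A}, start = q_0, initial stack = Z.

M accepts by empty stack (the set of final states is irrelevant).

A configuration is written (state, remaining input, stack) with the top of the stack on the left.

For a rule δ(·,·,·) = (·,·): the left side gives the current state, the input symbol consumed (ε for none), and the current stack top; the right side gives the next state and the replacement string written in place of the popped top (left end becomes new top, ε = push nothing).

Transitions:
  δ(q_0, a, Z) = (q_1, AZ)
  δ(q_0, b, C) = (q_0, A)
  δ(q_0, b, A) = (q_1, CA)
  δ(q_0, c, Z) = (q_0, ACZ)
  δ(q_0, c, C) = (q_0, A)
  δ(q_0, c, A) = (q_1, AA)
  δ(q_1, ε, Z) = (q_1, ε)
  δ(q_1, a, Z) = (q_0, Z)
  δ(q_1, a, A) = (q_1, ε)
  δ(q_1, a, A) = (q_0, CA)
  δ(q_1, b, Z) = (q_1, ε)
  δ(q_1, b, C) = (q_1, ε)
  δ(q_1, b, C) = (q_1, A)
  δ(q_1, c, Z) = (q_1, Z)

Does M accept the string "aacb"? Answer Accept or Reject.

Accept

One accepting computation: (q_0, aacb, Z) ⊢ (q_1, acb, AZ) ⊢ (q_1, cb, Z) ⊢ (q_1, b, Z) ⊢ (q_1, ε, ε)
All input consumed and the stack is empty.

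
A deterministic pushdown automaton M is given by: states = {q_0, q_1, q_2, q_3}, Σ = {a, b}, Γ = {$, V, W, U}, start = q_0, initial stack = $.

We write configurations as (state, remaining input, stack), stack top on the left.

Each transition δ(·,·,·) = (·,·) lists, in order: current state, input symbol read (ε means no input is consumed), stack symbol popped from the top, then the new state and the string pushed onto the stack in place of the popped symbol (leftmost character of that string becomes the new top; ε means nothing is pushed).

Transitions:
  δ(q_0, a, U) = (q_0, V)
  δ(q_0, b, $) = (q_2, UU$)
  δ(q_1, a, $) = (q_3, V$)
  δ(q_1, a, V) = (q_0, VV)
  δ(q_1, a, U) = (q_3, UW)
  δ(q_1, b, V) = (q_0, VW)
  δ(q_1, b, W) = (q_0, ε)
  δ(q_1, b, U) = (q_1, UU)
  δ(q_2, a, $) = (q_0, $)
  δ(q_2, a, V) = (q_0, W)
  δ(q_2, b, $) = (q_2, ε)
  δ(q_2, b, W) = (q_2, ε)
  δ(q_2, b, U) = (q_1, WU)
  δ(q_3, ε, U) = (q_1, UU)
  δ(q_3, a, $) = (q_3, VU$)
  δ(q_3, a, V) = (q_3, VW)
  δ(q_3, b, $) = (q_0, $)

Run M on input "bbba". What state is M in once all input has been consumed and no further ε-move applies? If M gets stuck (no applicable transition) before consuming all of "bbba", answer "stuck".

q_0

(q_0, bbba, $) ⊢ (q_2, bba, UU$) ⊢ (q_1, ba, WUU$) ⊢ (q_0, a, UU$) ⊢ (q_0, ε, VU$)
All input consumed; M is in state q_0.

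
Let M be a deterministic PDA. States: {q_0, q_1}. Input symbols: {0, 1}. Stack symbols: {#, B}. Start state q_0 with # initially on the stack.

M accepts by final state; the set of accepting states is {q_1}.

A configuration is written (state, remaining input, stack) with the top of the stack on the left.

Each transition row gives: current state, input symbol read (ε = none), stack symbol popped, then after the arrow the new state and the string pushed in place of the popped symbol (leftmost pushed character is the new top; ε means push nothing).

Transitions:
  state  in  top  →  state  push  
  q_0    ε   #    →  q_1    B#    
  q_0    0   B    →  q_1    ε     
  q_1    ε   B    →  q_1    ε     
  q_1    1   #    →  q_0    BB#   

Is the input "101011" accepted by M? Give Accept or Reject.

(q_0, 101011, #) ⊢ (q_1, 101011, B#) ⊢ (q_1, 101011, #) ⊢ (q_0, 01011, BB#) ⊢ (q_1, 1011, B#) ⊢ (q_1, 1011, #) ⊢ (q_0, 011, BB#) ⊢ (q_1, 11, B#) ⊢ (q_1, 11, #) ⊢ (q_0, 1, BB#)
No transition applies at (q_0, 1, BB#); input not fully consumed.

Reject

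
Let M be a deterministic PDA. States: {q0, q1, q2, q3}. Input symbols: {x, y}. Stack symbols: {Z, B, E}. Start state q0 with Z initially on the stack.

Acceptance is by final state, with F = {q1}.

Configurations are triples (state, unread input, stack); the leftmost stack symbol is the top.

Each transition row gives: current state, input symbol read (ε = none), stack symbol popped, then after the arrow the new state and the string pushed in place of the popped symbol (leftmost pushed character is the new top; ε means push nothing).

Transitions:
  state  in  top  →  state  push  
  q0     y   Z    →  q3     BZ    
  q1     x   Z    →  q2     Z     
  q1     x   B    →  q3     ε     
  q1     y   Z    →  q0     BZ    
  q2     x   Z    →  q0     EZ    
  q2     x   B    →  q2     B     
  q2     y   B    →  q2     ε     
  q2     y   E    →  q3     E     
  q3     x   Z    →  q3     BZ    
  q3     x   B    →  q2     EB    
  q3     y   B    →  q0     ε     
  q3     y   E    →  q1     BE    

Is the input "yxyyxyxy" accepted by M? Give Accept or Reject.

(q0, yxyyxyxy, Z) ⊢ (q3, xyyxyxy, BZ) ⊢ (q2, yyxyxy, EBZ) ⊢ (q3, yxyxy, EBZ) ⊢ (q1, xyxy, BEBZ) ⊢ (q3, yxy, EBZ) ⊢ (q1, xy, BEBZ) ⊢ (q3, y, EBZ) ⊢ (q1, ε, BEBZ)
All input consumed; state q1 ∈ F.

Accept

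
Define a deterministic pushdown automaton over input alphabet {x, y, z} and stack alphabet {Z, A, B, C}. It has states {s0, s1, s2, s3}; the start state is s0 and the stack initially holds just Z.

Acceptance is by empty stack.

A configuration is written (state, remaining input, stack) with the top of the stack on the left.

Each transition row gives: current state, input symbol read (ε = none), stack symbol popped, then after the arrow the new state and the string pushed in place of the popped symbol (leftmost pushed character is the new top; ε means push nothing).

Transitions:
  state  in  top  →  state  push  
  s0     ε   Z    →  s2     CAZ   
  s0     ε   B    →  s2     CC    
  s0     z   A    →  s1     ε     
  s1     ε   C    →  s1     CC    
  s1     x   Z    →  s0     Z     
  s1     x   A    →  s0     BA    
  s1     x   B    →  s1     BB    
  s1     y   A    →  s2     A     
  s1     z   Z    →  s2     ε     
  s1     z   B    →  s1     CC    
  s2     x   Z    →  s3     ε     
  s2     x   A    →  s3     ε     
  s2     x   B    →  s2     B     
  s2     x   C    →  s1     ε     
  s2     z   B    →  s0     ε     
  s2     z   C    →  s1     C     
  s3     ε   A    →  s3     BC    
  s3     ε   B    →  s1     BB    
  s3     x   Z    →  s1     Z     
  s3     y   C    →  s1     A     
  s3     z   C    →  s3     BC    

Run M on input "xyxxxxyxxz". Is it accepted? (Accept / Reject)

(s0, xyxxxxyxxz, Z)
  ε-move, top Z: go to s2, push CAZ → (s2, xyxxxxyxxz, CAZ)
  read x, top C: go to s1, push ε → (s1, yxxxxyxxz, AZ)
  read y, top A: go to s2, push A → (s2, xxxxyxxz, AZ)
  read x, top A: go to s3, push ε → (s3, xxxyxxz, Z)
  read x, top Z: go to s1, push Z → (s1, xxyxxz, Z)
  read x, top Z: go to s0, push Z → (s0, xyxxz, Z)
  ε-move, top Z: go to s2, push CAZ → (s2, xyxxz, CAZ)
  read x, top C: go to s1, push ε → (s1, yxxz, AZ)
  read y, top A: go to s2, push A → (s2, xxz, AZ)
  read x, top A: go to s3, push ε → (s3, xz, Z)
  read x, top Z: go to s1, push Z → (s1, z, Z)
  read z, top Z: go to s2, push ε → (s2, ε, ε)
All input consumed and the stack is empty.

Accept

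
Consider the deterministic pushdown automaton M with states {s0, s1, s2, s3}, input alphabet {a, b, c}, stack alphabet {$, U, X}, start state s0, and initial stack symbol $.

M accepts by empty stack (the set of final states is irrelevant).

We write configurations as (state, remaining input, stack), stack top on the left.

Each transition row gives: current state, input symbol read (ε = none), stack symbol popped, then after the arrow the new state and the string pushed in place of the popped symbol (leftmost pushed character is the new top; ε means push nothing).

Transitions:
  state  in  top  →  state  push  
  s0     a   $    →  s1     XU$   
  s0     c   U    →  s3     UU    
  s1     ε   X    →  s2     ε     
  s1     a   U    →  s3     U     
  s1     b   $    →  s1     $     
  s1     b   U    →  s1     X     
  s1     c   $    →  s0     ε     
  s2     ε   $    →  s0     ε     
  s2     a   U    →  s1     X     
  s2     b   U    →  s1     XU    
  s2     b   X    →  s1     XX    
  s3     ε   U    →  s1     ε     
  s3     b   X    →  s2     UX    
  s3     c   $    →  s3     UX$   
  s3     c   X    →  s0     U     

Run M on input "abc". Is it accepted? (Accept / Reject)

(s0, abc, $) ⊢ (s1, bc, XU$) ⊢ (s2, bc, U$) ⊢ (s1, c, XU$) ⊢ (s2, c, U$)
No transition applies at (s2, c, U$); input not fully consumed.

Reject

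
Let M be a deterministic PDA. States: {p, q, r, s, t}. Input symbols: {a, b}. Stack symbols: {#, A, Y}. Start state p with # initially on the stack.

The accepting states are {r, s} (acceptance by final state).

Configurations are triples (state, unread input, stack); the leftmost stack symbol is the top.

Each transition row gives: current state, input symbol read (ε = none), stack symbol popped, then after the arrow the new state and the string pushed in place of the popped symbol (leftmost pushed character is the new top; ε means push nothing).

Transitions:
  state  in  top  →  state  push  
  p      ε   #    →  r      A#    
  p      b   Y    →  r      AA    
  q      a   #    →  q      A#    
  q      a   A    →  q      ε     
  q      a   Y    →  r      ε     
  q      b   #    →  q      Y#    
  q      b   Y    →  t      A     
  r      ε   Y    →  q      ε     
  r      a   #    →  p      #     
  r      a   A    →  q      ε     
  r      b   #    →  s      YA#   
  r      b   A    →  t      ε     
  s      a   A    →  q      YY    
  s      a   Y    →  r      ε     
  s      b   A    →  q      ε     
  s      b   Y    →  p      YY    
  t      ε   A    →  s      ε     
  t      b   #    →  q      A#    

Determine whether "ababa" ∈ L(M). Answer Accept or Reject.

(p, ababa, #) ⊢ (r, ababa, A#) ⊢ (q, baba, #) ⊢ (q, aba, Y#) ⊢ (r, ba, #) ⊢ (s, a, YA#) ⊢ (r, ε, A#)
All input consumed; state r ∈ F.

Accept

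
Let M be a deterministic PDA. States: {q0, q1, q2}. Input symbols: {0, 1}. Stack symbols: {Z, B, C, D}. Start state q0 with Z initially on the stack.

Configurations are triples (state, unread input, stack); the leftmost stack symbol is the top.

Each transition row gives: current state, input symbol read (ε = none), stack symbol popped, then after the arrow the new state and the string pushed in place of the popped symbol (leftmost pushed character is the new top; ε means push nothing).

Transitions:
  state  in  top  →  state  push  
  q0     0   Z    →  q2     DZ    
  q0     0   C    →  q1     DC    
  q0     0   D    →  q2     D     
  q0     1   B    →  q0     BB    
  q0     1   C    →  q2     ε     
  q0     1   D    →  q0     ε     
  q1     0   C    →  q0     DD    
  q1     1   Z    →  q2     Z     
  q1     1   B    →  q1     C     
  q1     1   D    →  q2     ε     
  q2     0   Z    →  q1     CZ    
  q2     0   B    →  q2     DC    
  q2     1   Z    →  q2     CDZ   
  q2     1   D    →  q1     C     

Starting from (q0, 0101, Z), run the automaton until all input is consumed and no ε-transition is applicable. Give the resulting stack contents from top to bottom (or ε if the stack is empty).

DZ

(q0, 0101, Z)
  read 0, top Z: go to q2, push DZ → (q2, 101, DZ)
  read 1, top D: go to q1, push C → (q1, 01, CZ)
  read 0, top C: go to q0, push DD → (q0, 1, DDZ)
  read 1, top D: go to q0, push ε → (q0, ε, DZ)
All input consumed in state q0 with stack DZ.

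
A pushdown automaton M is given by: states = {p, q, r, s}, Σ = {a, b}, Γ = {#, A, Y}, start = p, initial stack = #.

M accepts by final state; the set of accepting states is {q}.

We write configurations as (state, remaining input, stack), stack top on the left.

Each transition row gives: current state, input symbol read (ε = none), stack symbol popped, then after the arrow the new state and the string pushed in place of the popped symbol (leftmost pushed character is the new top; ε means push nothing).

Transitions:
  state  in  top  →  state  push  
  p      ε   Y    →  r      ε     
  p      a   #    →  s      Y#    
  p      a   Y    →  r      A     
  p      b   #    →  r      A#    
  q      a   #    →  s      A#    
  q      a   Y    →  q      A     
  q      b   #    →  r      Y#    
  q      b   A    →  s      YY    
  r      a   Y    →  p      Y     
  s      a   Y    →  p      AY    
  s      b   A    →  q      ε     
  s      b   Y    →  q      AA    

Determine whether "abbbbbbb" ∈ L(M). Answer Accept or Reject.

One accepting computation: (p, abbbbbbb, #) ⊢ (s, bbbbbbb, Y#) ⊢ (q, bbbbbb, AA#) ⊢ (s, bbbbb, YYA#) ⊢ (q, bbbb, AAYA#) ⊢ (s, bbb, YYAYA#) ⊢ (q, bb, AAYAYA#) ⊢ (s, b, YYAYAYA#) ⊢ (q, ε, AAYAYAYA#)
All input consumed and state q ∈ F.

Accept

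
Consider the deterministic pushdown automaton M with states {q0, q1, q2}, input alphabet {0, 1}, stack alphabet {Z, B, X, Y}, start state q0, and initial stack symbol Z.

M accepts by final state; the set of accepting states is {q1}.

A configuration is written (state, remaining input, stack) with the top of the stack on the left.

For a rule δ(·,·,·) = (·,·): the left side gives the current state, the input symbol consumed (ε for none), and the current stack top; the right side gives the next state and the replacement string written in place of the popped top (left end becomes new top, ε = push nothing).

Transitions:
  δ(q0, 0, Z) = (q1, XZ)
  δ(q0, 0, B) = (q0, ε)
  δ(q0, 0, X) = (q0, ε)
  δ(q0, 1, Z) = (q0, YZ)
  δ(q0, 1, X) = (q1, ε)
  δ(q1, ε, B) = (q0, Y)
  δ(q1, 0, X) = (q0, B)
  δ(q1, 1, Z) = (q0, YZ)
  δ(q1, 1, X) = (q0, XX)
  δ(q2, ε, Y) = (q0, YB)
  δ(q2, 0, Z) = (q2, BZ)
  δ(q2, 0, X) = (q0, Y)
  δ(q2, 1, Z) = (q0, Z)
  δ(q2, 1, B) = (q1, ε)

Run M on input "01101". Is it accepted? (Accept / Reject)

Reject

(q0, 01101, Z) ⊢ (q1, 1101, XZ) ⊢ (q0, 101, XXZ) ⊢ (q1, 01, XZ) ⊢ (q0, 1, BZ)
No transition applies at (q0, 1, BZ); input not fully consumed.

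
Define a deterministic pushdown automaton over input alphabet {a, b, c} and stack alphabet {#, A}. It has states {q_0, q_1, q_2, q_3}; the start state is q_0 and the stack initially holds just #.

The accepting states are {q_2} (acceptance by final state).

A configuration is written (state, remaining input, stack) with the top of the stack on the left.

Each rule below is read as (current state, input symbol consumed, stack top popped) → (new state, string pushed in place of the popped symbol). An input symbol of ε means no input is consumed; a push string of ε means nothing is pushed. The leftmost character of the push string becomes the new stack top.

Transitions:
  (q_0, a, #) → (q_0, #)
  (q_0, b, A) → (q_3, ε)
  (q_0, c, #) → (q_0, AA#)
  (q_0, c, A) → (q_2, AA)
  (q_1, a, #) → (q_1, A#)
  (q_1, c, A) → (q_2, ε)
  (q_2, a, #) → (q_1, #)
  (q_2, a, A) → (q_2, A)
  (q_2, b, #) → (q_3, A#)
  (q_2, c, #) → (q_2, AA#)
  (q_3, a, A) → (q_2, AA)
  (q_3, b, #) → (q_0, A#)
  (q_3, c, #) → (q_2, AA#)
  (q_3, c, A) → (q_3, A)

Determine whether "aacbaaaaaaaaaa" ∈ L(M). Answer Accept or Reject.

(q_0, aacbaaaaaaaaaa, #)
  read a, top #: go to q_0, push # → (q_0, acbaaaaaaaaaa, #)
  read a, top #: go to q_0, push # → (q_0, cbaaaaaaaaaa, #)
  read c, top #: go to q_0, push AA# → (q_0, baaaaaaaaaa, AA#)
  read b, top A: go to q_3, push ε → (q_3, aaaaaaaaaa, A#)
  read a, top A: go to q_2, push AA → (q_2, aaaaaaaaa, AA#)
  read a, top A: go to q_2, push A → (q_2, aaaaaaaa, AA#)
  read a, top A: go to q_2, push A → (q_2, aaaaaaa, AA#)
  read a, top A: go to q_2, push A → (q_2, aaaaaa, AA#)
  read a, top A: go to q_2, push A → (q_2, aaaaa, AA#)
  read a, top A: go to q_2, push A → (q_2, aaaa, AA#)
  read a, top A: go to q_2, push A → (q_2, aaa, AA#)
  read a, top A: go to q_2, push A → (q_2, aa, AA#)
  read a, top A: go to q_2, push A → (q_2, a, AA#)
  read a, top A: go to q_2, push A → (q_2, ε, AA#)
All input consumed; state q_2 ∈ F.

Accept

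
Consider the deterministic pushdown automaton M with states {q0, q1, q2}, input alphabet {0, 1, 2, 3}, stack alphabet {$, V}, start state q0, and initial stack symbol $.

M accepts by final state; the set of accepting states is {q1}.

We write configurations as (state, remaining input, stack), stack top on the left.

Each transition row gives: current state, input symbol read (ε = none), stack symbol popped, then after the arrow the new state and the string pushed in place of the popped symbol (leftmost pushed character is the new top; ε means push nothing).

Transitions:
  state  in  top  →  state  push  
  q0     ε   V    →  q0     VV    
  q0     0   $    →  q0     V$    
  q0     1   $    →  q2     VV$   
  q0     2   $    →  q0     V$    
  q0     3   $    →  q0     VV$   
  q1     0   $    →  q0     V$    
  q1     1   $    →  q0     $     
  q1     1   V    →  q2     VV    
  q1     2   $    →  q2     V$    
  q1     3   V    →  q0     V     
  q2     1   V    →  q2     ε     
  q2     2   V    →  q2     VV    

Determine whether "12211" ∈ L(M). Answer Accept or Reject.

Reject

(q0, 12211, $) ⊢ (q2, 2211, VV$) ⊢ (q2, 211, VVV$) ⊢ (q2, 11, VVVV$) ⊢ (q2, 1, VVV$) ⊢ (q2, ε, VV$)
All input consumed; state q2 ∉ F and no further ε-move applies.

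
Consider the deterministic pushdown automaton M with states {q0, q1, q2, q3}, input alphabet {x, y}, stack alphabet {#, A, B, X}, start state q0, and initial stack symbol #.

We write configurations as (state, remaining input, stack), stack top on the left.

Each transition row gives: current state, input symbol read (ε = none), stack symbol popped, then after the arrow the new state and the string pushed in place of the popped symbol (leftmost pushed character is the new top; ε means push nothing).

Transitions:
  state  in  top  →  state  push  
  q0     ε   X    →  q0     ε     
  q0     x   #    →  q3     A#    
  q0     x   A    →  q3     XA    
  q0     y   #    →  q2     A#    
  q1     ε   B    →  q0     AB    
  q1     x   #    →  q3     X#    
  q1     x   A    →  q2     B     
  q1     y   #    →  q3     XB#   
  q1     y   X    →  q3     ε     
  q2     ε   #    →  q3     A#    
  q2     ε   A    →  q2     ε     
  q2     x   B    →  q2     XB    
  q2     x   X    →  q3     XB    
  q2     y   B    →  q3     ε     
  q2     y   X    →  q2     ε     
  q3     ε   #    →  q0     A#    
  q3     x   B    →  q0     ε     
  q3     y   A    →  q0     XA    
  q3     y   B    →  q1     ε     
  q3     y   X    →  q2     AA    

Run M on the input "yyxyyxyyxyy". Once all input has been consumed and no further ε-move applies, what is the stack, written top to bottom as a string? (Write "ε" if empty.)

(q0, yyxyyxyyxyy, #) ⊢ (q2, yxyyxyyxyy, A#) ⊢ (q2, yxyyxyyxyy, #) ⊢ (q3, yxyyxyyxyy, A#) ⊢ (q0, xyyxyyxyy, XA#) ⊢ (q0, xyyxyyxyy, A#) ⊢ (q3, yyxyyxyy, XA#) ⊢ (q2, yxyyxyy, AAA#) ⊢ (q2, yxyyxyy, AA#) ⊢ (q2, yxyyxyy, A#) ⊢ (q2, yxyyxyy, #) ⊢ (q3, yxyyxyy, A#) ⊢ (q0, xyyxyy, XA#) ⊢ (q0, xyyxyy, A#) ⊢ (q3, yyxyy, XA#) ⊢ (q2, yxyy, AAA#) ⊢ (q2, yxyy, AA#) ⊢ (q2, yxyy, A#) ⊢ (q2, yxyy, #) ⊢ (q3, yxyy, A#) ⊢ (q0, xyy, XA#) ⊢ (q0, xyy, A#) ⊢ (q3, yy, XA#) ⊢ (q2, y, AAA#) ⊢ (q2, y, AA#) ⊢ (q2, y, A#) ⊢ (q2, y, #) ⊢ (q3, y, A#) ⊢ (q0, ε, XA#) ⊢ (q0, ε, A#)
All input consumed in state q0 with stack A#.

A#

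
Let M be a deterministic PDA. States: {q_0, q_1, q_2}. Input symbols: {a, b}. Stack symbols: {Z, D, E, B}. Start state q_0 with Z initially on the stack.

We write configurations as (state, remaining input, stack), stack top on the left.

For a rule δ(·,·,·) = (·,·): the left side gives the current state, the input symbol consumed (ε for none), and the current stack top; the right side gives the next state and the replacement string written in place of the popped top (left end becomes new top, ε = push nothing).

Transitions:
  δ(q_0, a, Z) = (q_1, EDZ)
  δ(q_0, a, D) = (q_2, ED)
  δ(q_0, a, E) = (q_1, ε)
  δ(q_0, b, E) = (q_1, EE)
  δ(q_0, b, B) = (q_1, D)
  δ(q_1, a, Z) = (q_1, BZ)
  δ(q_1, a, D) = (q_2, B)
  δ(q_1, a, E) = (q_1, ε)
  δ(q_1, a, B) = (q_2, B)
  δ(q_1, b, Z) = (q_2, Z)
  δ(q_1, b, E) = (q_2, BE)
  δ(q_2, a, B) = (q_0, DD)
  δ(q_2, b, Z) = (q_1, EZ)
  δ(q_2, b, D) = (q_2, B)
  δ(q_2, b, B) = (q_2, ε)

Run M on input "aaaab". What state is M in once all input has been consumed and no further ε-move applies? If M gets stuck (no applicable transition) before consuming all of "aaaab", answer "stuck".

stuck

(q_0, aaaab, Z)
  read a, top Z: go to q_1, push EDZ → (q_1, aaab, EDZ)
  read a, top E: go to q_1, push ε → (q_1, aab, DZ)
  read a, top D: go to q_2, push B → (q_2, ab, BZ)
  read a, top B: go to q_0, push DD → (q_0, b, DDZ)
No transition for (q_0, b, top D); M blocks with input b remaining.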